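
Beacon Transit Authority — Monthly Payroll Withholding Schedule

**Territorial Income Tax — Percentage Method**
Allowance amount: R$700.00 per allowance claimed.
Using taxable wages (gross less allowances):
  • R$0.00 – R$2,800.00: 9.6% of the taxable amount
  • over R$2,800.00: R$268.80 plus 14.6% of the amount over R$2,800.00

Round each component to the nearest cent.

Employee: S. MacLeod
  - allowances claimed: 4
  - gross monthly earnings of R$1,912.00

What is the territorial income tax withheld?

Territorial Income Tax: taxable = R$1,912.00 − 4×R$700.00 = R$-888.00
  Taxable ≤ 0 → R$0.00

R$0.00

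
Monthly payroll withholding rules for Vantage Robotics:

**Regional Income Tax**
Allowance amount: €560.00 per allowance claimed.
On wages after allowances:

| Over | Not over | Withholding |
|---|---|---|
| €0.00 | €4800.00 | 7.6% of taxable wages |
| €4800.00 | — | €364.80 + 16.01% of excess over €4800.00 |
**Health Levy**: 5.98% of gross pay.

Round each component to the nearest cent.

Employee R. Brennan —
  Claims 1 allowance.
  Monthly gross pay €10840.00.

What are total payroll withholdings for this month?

€1890.38

Regional Income Tax: taxable = €10840.00 − 1×€560.00 = €10280.00
  €364.80 + 16.01% × (€10280.00 − €4800.00) = €364.80 + 16.01% × €5480.00 = €1242.15
Health Levy: 5.98% × €10840.00 = €648.23
Total: €1242.15 + €648.23 = €1890.38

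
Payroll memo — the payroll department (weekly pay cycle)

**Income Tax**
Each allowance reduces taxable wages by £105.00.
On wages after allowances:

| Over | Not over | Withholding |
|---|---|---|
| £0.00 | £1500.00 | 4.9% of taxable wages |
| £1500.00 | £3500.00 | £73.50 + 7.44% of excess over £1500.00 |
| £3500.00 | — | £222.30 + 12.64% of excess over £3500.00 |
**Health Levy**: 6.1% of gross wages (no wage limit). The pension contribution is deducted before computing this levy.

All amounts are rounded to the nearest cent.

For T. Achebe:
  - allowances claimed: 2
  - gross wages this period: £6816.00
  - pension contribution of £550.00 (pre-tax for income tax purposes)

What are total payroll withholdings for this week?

Income Tax: taxable = £6816.00 − £550.00 − 2×£105.00 = £6056.00
  £222.30 + 12.64% × (£6056.00 − £3500.00) = £222.30 + 12.64% × £2556.00 = £545.38
Health Levy: 6.1% × £6266.00 = £382.23
Total: £545.38 + £382.23 = £927.61

£927.61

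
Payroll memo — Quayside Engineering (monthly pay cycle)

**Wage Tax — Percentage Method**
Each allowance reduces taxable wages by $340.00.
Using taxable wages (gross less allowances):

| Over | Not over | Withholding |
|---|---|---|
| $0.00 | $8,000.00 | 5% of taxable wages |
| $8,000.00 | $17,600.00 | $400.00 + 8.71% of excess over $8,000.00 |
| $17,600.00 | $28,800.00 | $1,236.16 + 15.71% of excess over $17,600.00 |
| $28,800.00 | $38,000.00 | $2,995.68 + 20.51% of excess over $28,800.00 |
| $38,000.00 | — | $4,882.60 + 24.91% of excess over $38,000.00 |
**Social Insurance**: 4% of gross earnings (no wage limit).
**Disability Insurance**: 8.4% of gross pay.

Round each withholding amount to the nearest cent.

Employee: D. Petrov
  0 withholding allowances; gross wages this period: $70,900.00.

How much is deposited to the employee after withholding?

Wage Tax: taxable = $70,900.00
  $4,882.60 + 24.91% × ($70,900.00 − $38,000.00) = $4,882.60 + 24.91% × $32,900.00 = $13,077.99
Social Insurance: 4% × $70,900.00 = $2,836.00
Disability Insurance: 8.4% × $70,900.00 = $5,955.60
Total withheld: $13,077.99 + $2,836.00 + $5,955.60 = $21,869.59
Net pay: $70,900.00 − $21,869.59 = $49,030.41

$49,030.41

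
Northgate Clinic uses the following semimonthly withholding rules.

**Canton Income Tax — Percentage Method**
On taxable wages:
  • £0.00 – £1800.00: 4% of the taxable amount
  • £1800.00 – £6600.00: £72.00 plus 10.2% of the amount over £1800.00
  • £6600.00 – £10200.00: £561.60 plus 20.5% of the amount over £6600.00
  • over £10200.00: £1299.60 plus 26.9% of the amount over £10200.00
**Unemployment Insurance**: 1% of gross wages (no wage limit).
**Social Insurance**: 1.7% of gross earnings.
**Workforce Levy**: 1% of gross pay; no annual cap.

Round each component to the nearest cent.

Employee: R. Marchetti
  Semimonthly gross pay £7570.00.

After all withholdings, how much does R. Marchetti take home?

Canton Income Tax: taxable = £7570.00
  £561.60 + 20.5% × (£7570.00 − £6600.00) = £561.60 + 20.5% × £970.00 = £760.45
Unemployment Insurance: 1% × £7570.00 = £75.70
Social Insurance: 1.7% × £7570.00 = £128.69
Workforce Levy: 1% × £7570.00 = £75.70
Total withheld: £760.45 + £75.70 + £128.69 + £75.70 = £1040.54
Net pay: £7570.00 − £1040.54 = £6529.46

£6529.46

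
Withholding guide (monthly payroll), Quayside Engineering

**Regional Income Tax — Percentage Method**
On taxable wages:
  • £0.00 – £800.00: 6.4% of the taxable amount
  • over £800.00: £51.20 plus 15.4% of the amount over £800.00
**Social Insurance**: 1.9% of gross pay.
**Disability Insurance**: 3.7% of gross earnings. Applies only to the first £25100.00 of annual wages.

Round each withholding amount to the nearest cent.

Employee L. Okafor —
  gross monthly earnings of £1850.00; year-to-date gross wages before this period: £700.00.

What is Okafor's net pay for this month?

Regional Income Tax: taxable = £1850.00
  £51.20 + 15.4% × (£1850.00 − £800.00) = £51.20 + 15.4% × £1050.00 = £212.90
Social Insurance: 1.9% × £1850.00 = £35.15
Disability Insurance: 3.7% × £1850.00 = £68.45
Total withheld: £212.90 + £35.15 + £68.45 = £316.50
Net pay: £1850.00 − £316.50 = £1533.50

£1533.50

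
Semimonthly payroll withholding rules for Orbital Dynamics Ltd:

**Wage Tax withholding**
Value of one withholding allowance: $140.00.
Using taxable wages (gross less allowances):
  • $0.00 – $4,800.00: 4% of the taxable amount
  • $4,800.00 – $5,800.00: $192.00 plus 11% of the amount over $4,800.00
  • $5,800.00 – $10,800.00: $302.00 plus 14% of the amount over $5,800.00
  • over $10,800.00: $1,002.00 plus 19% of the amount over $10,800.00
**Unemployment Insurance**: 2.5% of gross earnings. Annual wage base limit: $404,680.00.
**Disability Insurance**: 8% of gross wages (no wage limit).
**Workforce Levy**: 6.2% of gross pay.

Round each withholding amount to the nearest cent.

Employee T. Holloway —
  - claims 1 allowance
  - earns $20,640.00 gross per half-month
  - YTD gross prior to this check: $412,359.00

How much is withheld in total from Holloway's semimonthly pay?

Wage Tax: taxable = $20,640.00 − 1×$140.00 = $20,500.00
  $1,002.00 + 19% × ($20,500.00 − $10,800.00) = $1,002.00 + 19% × $9,700.00 = $2,845.00
Unemployment Insurance: YTD $412,359.00 ≥ cap $404,680.00 → $0.00
Disability Insurance: 8% × $20,640.00 = $1,651.20
Workforce Levy: 6.2% × $20,640.00 = $1,279.68
Total: $2,845.00 + $0.00 + $1,651.20 + $1,279.68 = $5,775.88

$5,775.88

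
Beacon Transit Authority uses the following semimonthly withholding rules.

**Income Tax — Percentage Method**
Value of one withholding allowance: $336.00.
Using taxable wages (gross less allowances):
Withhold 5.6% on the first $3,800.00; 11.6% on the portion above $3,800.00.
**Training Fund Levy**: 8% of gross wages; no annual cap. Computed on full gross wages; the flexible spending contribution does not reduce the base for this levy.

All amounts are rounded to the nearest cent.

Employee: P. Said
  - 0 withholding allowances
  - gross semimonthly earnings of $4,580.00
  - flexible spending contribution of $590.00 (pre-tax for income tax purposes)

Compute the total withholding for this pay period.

$601.24

Income Tax: taxable = $4,580.00 − $590.00 = $3,990.00
  $212.80 + 11.6% × ($3,990.00 − $3,800.00) = $212.80 + 11.6% × $190.00 = $234.84
Training Fund Levy: 8% × $4,580.00 = $366.40
Total: $234.84 + $366.40 = $601.24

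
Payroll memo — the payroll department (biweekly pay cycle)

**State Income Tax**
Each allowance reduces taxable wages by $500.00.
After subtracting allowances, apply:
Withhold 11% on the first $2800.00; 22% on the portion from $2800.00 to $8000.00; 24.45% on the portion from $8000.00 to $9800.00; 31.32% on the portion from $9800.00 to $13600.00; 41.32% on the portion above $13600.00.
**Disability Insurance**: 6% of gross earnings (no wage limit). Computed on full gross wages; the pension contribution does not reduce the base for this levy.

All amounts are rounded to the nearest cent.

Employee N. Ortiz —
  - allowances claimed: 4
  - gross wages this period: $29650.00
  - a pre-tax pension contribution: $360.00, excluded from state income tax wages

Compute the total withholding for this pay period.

State Income Tax: taxable = $29650.00 − $360.00 − 4×$500.00 = $27290.00
  $3082.26 + 41.32% × ($27290.00 − $13600.00) = $3082.26 + 41.32% × $13690.00 = $8738.97
Disability Insurance: 6% × $29650.00 = $1779.00
Total: $8738.97 + $1779.00 = $10517.97

$10517.97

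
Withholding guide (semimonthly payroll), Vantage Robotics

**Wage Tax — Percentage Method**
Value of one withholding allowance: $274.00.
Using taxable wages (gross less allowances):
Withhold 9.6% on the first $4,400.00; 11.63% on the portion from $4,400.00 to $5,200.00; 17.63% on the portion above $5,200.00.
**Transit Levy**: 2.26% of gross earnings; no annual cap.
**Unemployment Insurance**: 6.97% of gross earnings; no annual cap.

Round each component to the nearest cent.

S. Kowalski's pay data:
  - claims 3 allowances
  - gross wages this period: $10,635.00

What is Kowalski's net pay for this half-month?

Wage Tax: taxable = $10,635.00 − 3×$274.00 = $9,813.00
  $515.44 + 17.63% × ($9,813.00 − $5,200.00) = $515.44 + 17.63% × $4,613.00 = $1,328.71
Transit Levy: 2.26% × $10,635.00 = $240.35
Unemployment Insurance: 6.97% × $10,635.00 = $741.26
Total withheld: $1,328.71 + $240.35 + $741.26 = $2,310.32
Net pay: $10,635.00 − $2,310.32 = $8,324.68

$8,324.68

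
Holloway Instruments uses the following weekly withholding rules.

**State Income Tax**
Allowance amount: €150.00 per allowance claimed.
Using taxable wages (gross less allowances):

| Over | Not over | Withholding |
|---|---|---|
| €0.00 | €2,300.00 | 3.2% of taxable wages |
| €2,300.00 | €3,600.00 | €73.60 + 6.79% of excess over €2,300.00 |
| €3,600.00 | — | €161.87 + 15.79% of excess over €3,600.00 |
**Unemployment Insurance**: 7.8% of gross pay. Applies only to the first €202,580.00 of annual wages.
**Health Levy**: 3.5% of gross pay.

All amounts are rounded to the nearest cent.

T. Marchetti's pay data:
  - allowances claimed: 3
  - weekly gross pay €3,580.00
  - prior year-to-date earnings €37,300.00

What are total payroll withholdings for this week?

€534.50

State Income Tax: taxable = €3,580.00 − 3×€150.00 = €3,130.00
  €73.60 + 6.79% × (€3,130.00 − €2,300.00) = €73.60 + 6.79% × €830.00 = €129.96
Unemployment Insurance: 7.8% × €3,580.00 = €279.24
Health Levy: 3.5% × €3,580.00 = €125.30
Total: €129.96 + €279.24 + €125.30 = €534.50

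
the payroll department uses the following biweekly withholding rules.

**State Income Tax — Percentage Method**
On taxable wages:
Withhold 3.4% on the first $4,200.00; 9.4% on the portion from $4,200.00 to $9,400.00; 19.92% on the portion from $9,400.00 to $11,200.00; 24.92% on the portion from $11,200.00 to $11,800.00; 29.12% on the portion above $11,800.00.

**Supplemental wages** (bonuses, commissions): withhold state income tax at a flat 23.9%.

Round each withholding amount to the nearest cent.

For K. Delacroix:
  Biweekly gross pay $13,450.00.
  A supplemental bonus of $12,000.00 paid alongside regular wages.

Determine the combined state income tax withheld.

State Income Tax: taxable = $13,450.00
  $1,139.68 + 29.12% × ($13,450.00 − $11,800.00) = $1,139.68 + 29.12% × $1,650.00 = $1,620.16
Supplemental (23.9% flat on bonus): 23.9% × $12,000.00 = $2,868.00
Total state income tax: $1,620.16 + $2,868.00 = $4,488.16

$4,488.16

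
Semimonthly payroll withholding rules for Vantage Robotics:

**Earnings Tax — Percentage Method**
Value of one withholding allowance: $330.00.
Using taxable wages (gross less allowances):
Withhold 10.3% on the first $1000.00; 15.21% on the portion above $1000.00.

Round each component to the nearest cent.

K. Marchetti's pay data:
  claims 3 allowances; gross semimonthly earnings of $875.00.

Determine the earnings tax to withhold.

$0.00

Earnings Tax: taxable = $875.00 − 3×$330.00 = $-115.00
  Taxable ≤ 0 → $0.00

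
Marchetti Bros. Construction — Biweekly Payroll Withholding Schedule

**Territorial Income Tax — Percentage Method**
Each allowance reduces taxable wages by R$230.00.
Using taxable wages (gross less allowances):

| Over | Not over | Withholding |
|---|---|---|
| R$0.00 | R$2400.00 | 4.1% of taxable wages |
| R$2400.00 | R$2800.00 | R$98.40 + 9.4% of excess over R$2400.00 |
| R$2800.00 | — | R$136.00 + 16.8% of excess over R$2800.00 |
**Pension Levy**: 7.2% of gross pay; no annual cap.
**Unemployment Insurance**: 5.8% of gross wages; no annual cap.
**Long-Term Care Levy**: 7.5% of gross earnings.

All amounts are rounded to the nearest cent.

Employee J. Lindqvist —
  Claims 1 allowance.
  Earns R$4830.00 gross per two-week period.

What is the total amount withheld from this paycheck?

R$1428.55

Territorial Income Tax: taxable = R$4830.00 − 1×R$230.00 = R$4600.00
  R$136.00 + 16.8% × (R$4600.00 − R$2800.00) = R$136.00 + 16.8% × R$1800.00 = R$438.40
Pension Levy: 7.2% × R$4830.00 = R$347.76
Unemployment Insurance: 5.8% × R$4830.00 = R$280.14
Long-Term Care Levy: 7.5% × R$4830.00 = R$362.25
Total: R$438.40 + R$347.76 + R$280.14 + R$362.25 = R$1428.55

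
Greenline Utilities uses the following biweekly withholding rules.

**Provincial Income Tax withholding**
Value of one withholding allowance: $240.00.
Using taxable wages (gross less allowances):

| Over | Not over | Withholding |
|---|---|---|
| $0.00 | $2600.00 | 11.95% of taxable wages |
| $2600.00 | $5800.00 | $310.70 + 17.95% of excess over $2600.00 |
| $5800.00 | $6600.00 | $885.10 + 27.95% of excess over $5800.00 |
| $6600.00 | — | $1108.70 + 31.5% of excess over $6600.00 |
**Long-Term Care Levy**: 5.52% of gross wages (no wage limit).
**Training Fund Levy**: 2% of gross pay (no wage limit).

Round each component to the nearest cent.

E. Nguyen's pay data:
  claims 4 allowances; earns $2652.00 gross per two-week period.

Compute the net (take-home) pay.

Provincial Income Tax: taxable = $2652.00 − 4×$240.00 = $1692.00
  11.95% × $1692.00 = $202.19
Long-Term Care Levy: 5.52% × $2652.00 = $146.39
Training Fund Levy: 2% × $2652.00 = $53.04
Total withheld: $202.19 + $146.39 + $53.04 = $401.62
Net pay: $2652.00 − $401.62 = $2250.38

$2250.38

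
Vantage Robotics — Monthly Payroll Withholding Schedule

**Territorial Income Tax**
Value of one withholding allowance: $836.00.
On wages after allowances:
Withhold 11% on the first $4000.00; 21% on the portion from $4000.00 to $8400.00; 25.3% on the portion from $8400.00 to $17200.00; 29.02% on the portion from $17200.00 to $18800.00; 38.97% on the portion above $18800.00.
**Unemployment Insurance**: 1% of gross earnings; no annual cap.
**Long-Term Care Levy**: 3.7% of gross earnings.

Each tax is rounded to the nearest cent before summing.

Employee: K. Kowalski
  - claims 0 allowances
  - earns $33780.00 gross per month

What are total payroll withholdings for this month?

Territorial Income Tax: taxable = $33780.00
  $4054.72 + 38.97% × ($33780.00 − $18800.00) = $4054.72 + 38.97% × $14980.00 = $9892.43
Unemployment Insurance: 1% × $33780.00 = $337.80
Long-Term Care Levy: 3.7% × $33780.00 = $1249.86
Total: $9892.43 + $337.80 + $1249.86 = $11480.09

$11480.09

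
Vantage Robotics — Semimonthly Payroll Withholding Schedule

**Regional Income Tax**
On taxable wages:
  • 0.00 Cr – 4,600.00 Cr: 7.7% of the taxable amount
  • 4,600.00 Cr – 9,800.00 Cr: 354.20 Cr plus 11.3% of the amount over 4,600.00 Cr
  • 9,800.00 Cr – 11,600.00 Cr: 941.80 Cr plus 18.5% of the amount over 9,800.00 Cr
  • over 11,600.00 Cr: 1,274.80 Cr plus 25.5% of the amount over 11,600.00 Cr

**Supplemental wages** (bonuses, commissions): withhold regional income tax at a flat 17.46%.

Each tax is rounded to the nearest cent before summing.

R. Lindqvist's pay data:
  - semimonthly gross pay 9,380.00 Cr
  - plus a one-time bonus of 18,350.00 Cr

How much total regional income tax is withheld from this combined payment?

Regional Income Tax: taxable = 9,380.00 Cr
  354.20 Cr + 11.3% × (9,380.00 Cr − 4,600.00 Cr) = 354.20 Cr + 11.3% × 4,780.00 Cr = 894.34 Cr
Supplemental (17.46% flat on bonus): 17.46% × 18,350.00 Cr = 3,203.91 Cr
Total regional income tax: 894.34 Cr + 3,203.91 Cr = 4,098.25 Cr

4,098.25 Cr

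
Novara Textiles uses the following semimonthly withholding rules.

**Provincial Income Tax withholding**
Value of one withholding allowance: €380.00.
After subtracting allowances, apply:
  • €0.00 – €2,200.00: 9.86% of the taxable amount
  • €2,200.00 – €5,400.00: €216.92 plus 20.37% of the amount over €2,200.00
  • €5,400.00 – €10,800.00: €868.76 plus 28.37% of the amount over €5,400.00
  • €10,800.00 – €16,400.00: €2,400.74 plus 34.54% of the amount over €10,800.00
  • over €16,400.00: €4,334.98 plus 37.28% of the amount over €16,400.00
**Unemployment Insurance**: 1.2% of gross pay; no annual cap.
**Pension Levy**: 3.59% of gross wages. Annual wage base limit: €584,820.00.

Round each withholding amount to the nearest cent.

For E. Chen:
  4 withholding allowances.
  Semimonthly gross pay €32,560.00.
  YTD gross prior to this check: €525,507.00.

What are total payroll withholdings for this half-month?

€11,352.39

Provincial Income Tax: taxable = €32,560.00 − 4×€380.00 = €31,040.00
  €4,334.98 + 37.28% × (€31,040.00 − €16,400.00) = €4,334.98 + 37.28% × €14,640.00 = €9,792.77
Unemployment Insurance: 1.2% × €32,560.00 = €390.72
Pension Levy: 3.59% × €32,560.00 = €1,168.90
Total: €9,792.77 + €390.72 + €1,168.90 = €11,352.39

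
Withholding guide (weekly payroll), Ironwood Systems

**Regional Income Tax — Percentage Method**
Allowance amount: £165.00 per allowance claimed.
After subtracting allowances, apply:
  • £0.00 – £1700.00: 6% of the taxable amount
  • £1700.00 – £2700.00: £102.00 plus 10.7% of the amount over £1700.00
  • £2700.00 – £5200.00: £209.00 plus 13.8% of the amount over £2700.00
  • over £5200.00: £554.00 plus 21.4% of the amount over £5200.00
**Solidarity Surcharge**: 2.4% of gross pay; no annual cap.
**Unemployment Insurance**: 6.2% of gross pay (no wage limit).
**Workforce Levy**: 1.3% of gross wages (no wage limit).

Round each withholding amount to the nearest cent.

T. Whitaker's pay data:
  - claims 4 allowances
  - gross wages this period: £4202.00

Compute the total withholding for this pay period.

£741.20

Regional Income Tax: taxable = £4202.00 − 4×£165.00 = £3542.00
  £209.00 + 13.8% × (£3542.00 − £2700.00) = £209.00 + 13.8% × £842.00 = £325.20
Solidarity Surcharge: 2.4% × £4202.00 = £100.85
Unemployment Insurance: 6.2% × £4202.00 = £260.52
Workforce Levy: 1.3% × £4202.00 = £54.63
Total: £325.20 + £100.85 + £260.52 + £54.63 = £741.20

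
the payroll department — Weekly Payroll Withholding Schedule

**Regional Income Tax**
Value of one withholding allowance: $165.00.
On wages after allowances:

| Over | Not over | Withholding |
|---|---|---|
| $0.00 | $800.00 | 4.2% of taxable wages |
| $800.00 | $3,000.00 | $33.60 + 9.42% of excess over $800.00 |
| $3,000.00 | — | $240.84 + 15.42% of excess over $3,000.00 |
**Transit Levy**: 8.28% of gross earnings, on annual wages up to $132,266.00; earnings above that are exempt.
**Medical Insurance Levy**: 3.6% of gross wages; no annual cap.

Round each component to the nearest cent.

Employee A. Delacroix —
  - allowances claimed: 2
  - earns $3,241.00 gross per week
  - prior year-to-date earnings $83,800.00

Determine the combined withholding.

Regional Income Tax: taxable = $3,241.00 − 2×$165.00 = $2,911.00
  $33.60 + 9.42% × ($2,911.00 − $800.00) = $33.60 + 9.42% × $2,111.00 = $232.46
Transit Levy: 8.28% × $3,241.00 = $268.35
Medical Insurance Levy: 3.6% × $3,241.00 = $116.68
Total: $232.46 + $268.35 + $116.68 = $617.49

$617.49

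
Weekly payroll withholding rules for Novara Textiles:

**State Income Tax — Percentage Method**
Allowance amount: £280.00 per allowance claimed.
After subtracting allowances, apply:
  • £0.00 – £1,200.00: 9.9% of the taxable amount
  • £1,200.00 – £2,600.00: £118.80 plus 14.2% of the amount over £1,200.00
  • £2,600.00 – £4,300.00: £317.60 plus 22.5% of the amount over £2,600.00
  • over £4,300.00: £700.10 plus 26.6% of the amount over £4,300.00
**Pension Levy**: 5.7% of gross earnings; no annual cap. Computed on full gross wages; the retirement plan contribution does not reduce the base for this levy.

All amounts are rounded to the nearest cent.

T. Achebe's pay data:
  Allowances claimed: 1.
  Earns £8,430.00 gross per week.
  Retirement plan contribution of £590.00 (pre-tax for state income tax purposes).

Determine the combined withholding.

£2,047.77

State Income Tax: taxable = £8,430.00 − £590.00 − 1×£280.00 = £7,560.00
  £700.10 + 26.6% × (£7,560.00 − £4,300.00) = £700.10 + 26.6% × £3,260.00 = £1,567.26
Pension Levy: 5.7% × £8,430.00 = £480.51
Total: £1,567.26 + £480.51 = £2,047.77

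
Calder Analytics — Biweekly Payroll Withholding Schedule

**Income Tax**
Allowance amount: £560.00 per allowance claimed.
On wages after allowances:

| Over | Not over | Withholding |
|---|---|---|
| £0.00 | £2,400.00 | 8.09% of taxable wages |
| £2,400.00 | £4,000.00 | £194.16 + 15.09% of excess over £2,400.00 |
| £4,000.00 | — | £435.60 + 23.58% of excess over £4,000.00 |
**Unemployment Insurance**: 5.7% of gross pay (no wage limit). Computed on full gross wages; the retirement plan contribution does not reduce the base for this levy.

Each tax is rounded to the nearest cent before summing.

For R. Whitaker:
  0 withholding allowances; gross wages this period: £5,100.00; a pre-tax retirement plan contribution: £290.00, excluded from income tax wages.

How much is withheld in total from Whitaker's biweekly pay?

£917.30

Income Tax: taxable = £5,100.00 − £290.00 = £4,810.00
  £435.60 + 23.58% × (£4,810.00 − £4,000.00) = £435.60 + 23.58% × £810.00 = £626.60
Unemployment Insurance: 5.7% × £5,100.00 = £290.70
Total: £626.60 + £290.70 = £917.30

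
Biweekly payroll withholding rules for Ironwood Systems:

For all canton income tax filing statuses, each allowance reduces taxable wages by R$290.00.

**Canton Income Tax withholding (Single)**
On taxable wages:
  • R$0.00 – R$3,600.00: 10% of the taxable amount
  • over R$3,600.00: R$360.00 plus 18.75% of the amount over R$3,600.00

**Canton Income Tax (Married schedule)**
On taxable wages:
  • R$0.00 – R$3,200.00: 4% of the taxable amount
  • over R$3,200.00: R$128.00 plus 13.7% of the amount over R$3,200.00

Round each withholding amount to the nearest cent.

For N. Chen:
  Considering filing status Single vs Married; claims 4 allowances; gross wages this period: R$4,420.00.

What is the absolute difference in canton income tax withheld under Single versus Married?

R$189.78

Canton Income Tax (Single): taxable = R$4,420.00 − 4×R$290.00 = R$3,260.00
  10% × R$3,260.00 = R$326.00
Canton Income Tax (Married): taxable = R$4,420.00 − 4×R$290.00 = R$3,260.00
  R$128.00 + 13.7% × (R$3,260.00 − R$3,200.00) = R$128.00 + 13.7% × R$60.00 = R$136.22
Difference: |R$326.00 − R$136.22| = R$189.78 (higher under Single)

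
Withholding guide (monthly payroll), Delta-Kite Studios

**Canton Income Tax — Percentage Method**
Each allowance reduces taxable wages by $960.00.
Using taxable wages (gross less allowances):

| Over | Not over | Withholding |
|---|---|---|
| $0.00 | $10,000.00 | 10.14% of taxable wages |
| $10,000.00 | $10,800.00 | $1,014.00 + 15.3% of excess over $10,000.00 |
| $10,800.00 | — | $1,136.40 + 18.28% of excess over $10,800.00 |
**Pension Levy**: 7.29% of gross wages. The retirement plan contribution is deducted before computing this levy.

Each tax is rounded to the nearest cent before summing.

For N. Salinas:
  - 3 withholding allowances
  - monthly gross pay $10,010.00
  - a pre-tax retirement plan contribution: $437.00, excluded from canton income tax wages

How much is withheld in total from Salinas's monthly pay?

$1,376.54

Canton Income Tax: taxable = $10,010.00 − $437.00 − 3×$960.00 = $6,693.00
  10.14% × $6,693.00 = $678.67
Pension Levy: 7.29% × $9,573.00 = $697.87
Total: $678.67 + $697.87 = $1,376.54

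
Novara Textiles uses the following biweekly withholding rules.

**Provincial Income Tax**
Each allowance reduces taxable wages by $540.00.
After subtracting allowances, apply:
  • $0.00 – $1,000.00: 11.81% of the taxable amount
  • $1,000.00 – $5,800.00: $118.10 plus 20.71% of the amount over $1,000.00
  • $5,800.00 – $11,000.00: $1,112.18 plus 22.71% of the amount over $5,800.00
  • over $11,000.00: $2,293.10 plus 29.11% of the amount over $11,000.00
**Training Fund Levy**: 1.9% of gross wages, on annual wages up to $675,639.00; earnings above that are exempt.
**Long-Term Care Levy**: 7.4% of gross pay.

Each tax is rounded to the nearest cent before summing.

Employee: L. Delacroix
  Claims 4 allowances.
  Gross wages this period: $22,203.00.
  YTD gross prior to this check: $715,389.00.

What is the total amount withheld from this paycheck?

$6,568.54

Provincial Income Tax: taxable = $22,203.00 − 4×$540.00 = $20,043.00
  $2,293.10 + 29.11% × ($20,043.00 − $11,000.00) = $2,293.10 + 29.11% × $9,043.00 = $4,925.52
Training Fund Levy: YTD $715,389.00 ≥ cap $675,639.00 → $0.00
Long-Term Care Levy: 7.4% × $22,203.00 = $1,643.02
Total: $4,925.52 + $0.00 + $1,643.02 = $6,568.54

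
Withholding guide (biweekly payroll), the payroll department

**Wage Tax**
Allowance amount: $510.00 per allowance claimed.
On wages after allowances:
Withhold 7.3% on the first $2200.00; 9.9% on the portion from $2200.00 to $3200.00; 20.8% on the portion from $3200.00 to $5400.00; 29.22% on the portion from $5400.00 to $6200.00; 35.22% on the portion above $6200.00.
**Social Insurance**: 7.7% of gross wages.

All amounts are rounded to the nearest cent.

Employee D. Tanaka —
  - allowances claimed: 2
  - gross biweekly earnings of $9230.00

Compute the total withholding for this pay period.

$2369.59

Wage Tax: taxable = $9230.00 − 2×$510.00 = $8210.00
  $950.96 + 35.22% × ($8210.00 − $6200.00) = $950.96 + 35.22% × $2010.00 = $1658.88
Social Insurance: 7.7% × $9230.00 = $710.71
Total: $1658.88 + $710.71 = $2369.59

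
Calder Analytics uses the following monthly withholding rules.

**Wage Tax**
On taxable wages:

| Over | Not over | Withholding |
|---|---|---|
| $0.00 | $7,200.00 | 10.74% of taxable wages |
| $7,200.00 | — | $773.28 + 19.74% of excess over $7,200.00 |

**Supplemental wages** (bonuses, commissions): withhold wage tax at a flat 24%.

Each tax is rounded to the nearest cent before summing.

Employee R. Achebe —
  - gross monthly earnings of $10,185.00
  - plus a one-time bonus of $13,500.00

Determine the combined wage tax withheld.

$4,602.52

Wage Tax: taxable = $10,185.00
  $773.28 + 19.74% × ($10,185.00 − $7,200.00) = $773.28 + 19.74% × $2,985.00 = $1,362.52
Supplemental (24% flat on bonus): 24% × $13,500.00 = $3,240.00
Total wage tax: $1,362.52 + $3,240.00 = $4,602.52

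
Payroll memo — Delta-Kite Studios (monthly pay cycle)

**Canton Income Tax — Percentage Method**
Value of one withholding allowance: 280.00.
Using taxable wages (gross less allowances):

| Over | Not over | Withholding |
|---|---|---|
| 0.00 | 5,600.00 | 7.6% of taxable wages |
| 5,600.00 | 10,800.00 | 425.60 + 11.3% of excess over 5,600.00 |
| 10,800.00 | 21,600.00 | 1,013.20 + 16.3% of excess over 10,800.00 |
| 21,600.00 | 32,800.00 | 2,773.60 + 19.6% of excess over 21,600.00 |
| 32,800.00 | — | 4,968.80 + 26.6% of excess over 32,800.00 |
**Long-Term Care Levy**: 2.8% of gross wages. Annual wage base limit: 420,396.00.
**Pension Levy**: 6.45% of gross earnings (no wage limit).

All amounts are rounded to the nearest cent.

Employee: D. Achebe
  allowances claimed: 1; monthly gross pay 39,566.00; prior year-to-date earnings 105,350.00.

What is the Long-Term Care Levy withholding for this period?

Long-Term Care Levy: 2.8% × 39,566.00 = 1,107.85

1,107.85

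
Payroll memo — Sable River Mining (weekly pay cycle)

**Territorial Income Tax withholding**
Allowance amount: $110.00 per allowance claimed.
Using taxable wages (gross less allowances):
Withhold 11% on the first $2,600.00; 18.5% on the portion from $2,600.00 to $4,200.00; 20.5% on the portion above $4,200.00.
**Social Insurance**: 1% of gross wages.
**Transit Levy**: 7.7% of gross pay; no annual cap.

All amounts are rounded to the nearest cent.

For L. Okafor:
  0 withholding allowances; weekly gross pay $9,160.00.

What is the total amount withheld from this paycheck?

$2,395.72

Territorial Income Tax: taxable = $9,160.00
  $582.00 + 20.5% × ($9,160.00 − $4,200.00) = $582.00 + 20.5% × $4,960.00 = $1,598.80
Social Insurance: 1% × $9,160.00 = $91.60
Transit Levy: 7.7% × $9,160.00 = $705.32
Total: $1,598.80 + $91.60 + $705.32 = $2,395.72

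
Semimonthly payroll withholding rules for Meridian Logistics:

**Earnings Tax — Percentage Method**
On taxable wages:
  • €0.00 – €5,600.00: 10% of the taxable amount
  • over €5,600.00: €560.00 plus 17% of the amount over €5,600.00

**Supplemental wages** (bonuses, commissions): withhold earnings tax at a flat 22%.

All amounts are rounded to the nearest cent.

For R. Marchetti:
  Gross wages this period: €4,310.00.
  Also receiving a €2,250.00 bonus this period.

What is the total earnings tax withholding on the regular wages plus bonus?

Earnings Tax: taxable = €4,310.00
  10% × €4,310.00 = €431.00
Supplemental (22% flat on bonus): 22% × €2,250.00 = €495.00
Total earnings tax: €431.00 + €495.00 = €926.00

€926.00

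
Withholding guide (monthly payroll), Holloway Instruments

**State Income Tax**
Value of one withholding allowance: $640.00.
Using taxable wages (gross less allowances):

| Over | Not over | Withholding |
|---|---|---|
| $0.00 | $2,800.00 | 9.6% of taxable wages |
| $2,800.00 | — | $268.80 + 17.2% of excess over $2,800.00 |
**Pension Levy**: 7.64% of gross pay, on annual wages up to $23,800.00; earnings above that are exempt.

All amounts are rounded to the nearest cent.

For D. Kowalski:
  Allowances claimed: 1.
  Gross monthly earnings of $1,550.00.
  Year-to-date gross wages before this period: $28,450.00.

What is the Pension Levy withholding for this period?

$0.00

Pension Levy: YTD $28,450.00 ≥ cap $23,800.00 → $0.00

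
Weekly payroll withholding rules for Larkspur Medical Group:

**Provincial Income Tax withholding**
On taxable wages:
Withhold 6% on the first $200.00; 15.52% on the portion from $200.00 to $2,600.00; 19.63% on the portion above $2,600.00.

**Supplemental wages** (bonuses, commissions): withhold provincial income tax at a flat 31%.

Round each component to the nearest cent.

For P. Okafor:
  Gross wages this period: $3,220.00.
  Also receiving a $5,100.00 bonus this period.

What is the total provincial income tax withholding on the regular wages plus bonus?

$2,087.19

Provincial Income Tax: taxable = $3,220.00
  $384.48 + 19.63% × ($3,220.00 − $2,600.00) = $384.48 + 19.63% × $620.00 = $506.19
Supplemental (31% flat on bonus): 31% × $5,100.00 = $1,581.00
Total provincial income tax: $506.19 + $1,581.00 = $2,087.19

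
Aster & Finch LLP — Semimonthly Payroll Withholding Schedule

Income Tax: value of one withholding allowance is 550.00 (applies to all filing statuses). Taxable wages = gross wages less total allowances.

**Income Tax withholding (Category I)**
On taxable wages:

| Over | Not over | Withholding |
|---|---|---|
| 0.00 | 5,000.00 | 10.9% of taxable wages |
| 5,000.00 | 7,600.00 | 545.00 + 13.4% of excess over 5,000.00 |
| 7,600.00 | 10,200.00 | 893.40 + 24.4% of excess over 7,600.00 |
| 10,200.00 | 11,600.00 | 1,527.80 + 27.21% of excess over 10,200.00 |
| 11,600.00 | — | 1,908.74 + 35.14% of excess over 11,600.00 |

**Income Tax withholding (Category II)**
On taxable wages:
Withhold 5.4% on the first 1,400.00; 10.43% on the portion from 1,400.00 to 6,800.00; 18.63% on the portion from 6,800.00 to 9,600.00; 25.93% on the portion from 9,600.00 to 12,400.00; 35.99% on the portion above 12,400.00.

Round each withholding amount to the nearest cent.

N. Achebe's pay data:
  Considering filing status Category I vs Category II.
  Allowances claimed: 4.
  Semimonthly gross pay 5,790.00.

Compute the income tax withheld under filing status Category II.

304.02

Income Tax (Category II): taxable = 5,790.00 − 4×550.00 = 3,590.00
  75.60 + 10.43% × (3,590.00 − 1,400.00) = 75.60 + 10.43% × 2,190.00 = 304.02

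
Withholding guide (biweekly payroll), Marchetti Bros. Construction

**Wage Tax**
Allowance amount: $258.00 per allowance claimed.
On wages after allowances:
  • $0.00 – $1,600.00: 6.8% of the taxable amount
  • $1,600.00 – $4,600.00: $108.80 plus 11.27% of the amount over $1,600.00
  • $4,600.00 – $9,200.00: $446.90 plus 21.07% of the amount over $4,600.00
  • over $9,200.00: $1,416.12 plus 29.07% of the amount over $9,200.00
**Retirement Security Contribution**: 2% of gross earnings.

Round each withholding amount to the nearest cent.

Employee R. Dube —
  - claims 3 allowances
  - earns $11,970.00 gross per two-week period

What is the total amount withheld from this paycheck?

Wage Tax: taxable = $11,970.00 − 3×$258.00 = $11,196.00
  $1,416.12 + 29.07% × ($11,196.00 − $9,200.00) = $1,416.12 + 29.07% × $1,996.00 = $1,996.36
Retirement Security Contribution: 2% × $11,970.00 = $239.40
Total: $1,996.36 + $239.40 = $2,235.76

$2,235.76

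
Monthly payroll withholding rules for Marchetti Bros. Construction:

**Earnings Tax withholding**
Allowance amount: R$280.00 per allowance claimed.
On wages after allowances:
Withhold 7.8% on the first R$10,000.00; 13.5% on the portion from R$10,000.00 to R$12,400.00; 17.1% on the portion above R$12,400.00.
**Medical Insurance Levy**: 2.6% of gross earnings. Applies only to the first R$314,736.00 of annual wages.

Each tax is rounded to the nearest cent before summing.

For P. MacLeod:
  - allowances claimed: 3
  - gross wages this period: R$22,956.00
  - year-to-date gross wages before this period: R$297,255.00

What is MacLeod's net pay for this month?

Earnings Tax: taxable = R$22,956.00 − 3×R$280.00 = R$22,116.00
  R$1,104.00 + 17.1% × (R$22,116.00 − R$12,400.00) = R$1,104.00 + 17.1% × R$9,716.00 = R$2,765.44
Medical Insurance Levy: cap R$314,736.00 − YTD R$297,255.00 = R$17,481.00 subject; 2.6% × R$17,481.00 = R$454.51
Total withheld: R$2,765.44 + R$454.51 = R$3,219.95
Net pay: R$22,956.00 − R$3,219.95 = R$19,736.05

R$19,736.05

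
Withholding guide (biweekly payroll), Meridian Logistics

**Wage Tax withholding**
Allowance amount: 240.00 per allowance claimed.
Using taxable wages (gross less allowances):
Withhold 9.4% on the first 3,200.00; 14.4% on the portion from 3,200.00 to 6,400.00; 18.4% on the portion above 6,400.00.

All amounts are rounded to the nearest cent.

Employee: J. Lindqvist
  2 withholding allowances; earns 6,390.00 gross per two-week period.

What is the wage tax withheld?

691.04

Wage Tax: taxable = 6,390.00 − 2×240.00 = 5,910.00
  300.80 + 14.4% × (5,910.00 − 3,200.00) = 300.80 + 14.4% × 2,710.00 = 691.04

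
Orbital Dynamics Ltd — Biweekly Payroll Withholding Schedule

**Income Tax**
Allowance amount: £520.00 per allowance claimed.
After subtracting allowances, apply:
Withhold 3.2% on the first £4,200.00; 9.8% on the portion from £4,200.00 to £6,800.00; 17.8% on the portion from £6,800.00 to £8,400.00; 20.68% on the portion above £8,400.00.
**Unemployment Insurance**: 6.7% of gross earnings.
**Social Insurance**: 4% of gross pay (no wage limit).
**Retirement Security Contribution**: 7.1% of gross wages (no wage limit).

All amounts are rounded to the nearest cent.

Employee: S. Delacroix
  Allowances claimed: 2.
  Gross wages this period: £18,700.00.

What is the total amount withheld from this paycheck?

Income Tax: taxable = £18,700.00 − 2×£520.00 = £17,660.00
  £674.00 + 20.68% × (£17,660.00 − £8,400.00) = £674.00 + 20.68% × £9,260.00 = £2,588.97
Unemployment Insurance: 6.7% × £18,700.00 = £1,252.90
Social Insurance: 4% × £18,700.00 = £748.00
Retirement Security Contribution: 7.1% × £18,700.00 = £1,327.70
Total: £2,588.97 + £1,252.90 + £748.00 + £1,327.70 = £5,917.57

£5,917.57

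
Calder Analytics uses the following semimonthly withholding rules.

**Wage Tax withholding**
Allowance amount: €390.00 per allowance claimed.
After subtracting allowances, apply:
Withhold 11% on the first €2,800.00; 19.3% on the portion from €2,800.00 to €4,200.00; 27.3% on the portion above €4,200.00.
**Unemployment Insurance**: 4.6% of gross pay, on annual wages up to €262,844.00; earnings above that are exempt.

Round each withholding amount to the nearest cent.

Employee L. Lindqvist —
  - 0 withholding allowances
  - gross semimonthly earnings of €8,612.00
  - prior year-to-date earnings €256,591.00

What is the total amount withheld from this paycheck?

Wage Tax: taxable = €8,612.00
  €578.20 + 27.3% × (€8,612.00 − €4,200.00) = €578.20 + 27.3% × €4,412.00 = €1,782.68
Unemployment Insurance: cap €262,844.00 − YTD €256,591.00 = €6,253.00 subject; 4.6% × €6,253.00 = €287.64
Total: €1,782.68 + €287.64 = €2,070.32

€2,070.32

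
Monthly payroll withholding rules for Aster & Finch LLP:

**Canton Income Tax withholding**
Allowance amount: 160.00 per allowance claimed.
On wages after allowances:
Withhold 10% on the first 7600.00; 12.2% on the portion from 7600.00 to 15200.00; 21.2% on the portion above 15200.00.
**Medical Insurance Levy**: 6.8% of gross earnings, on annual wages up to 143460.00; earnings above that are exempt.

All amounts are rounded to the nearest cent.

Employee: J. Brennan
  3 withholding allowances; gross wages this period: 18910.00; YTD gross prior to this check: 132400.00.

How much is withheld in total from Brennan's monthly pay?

3124.04

Canton Income Tax: taxable = 18910.00 − 3×160.00 = 18430.00
  1687.20 + 21.2% × (18430.00 − 15200.00) = 1687.20 + 21.2% × 3230.00 = 2371.96
Medical Insurance Levy: cap 143460.00 − YTD 132400.00 = 11060.00 subject; 6.8% × 11060.00 = 752.08
Total: 2371.96 + 752.08 = 3124.04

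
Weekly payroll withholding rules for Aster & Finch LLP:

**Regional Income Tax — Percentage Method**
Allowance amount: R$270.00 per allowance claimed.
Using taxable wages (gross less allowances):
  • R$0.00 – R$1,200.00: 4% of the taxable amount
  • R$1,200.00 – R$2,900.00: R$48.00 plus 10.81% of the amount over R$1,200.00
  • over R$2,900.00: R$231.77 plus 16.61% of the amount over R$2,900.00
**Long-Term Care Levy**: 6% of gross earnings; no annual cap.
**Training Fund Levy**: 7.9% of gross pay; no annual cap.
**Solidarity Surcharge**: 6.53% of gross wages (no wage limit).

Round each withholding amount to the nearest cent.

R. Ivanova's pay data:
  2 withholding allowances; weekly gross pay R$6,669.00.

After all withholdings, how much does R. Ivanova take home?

Regional Income Tax: taxable = R$6,669.00 − 2×R$270.00 = R$6,129.00
  R$231.77 + 16.61% × (R$6,129.00 − R$2,900.00) = R$231.77 + 16.61% × R$3,229.00 = R$768.11
Long-Term Care Levy: 6% × R$6,669.00 = R$400.14
Training Fund Levy: 7.9% × R$6,669.00 = R$526.85
Solidarity Surcharge: 6.53% × R$6,669.00 = R$435.49
Total withheld: R$768.11 + R$400.14 + R$526.85 + R$435.49 = R$2,130.59
Net pay: R$6,669.00 − R$2,130.59 = R$4,538.41

R$4,538.41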